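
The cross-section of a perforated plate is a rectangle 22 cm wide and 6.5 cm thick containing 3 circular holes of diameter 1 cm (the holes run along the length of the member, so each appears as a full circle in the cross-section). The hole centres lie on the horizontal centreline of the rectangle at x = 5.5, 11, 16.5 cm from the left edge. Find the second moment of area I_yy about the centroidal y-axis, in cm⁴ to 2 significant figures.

I_yy ≈ 5700 cm⁴

Break the section into simple shapes (no overlaps), measuring from the bottom-left corner of the bounding box.
Plate: 22 × 6.5, A = 143 cm², x = 11 cm, Ī = 5 768 cm⁴.
Hole 1 (subtracted): ⌀1, A = 0.7854 cm², x = 5.5 cm, Ī = 0.04909 cm⁴.
Hole 2 (subtracted): ⌀1, A = 0.7854 cm², x = 11 cm, Ī = 0.04909 cm⁴.
Hole 3 (subtracted): ⌀1, A = 0.7854 cm², x = 16.5 cm, Ī = 0.04909 cm⁴.
By symmetry the centroid is at mid-width, x̄ = 11 cm.
Transfer each piece to the centroidal y-axis using Ī + A·d² with d = x − 11:
  plate: d = 0 cm → contributes +5 768 cm⁴
  hole 1: d = -5.5 cm → contributes −23.81 cm⁴
  hole 2: d = 0 cm → contributes −0.04909 cm⁴
  hole 3: d = 5.5 cm → contributes −23.81 cm⁴
Total I = 5 720 cm⁴.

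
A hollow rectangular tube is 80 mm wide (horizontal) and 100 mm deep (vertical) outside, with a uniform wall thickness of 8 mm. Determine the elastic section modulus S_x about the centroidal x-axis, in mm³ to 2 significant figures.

Split into non-overlapping primitives; take the origin at the lower-left of the bounding box.
Outer rectangle: 80 × 100, A = 8 000 mm², y = 50 mm, Ī = 6 666 667 mm⁴.
Inner void (subtracted): 64 × 84, A = 5 376 mm², y = 50 mm, Ī = 3 161 088 mm⁴.
By symmetry the centroid is at mid-height, ȳ = 50 mm.
All pieces are centred on the centroidal x-axis, so I = ΣĪ (holes subtracted) = 3 505 579 mm⁴.
Extreme fibre distance c = 50 mm; S = I/c = 70 112 mm³.

S_x ≈ 7.0 × 10⁴ mm³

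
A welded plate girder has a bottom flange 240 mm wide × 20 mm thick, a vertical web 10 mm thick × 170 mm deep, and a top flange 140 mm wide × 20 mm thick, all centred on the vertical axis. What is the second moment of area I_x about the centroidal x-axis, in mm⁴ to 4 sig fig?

I_x ≈ 6.906 × 10⁷ mm⁴

Treat the section as a set of non-overlapping primitives; coordinates are from the bounding-box lower-left.
Bottom plate: 240 × 20, A = 4 800 mm², y = 10 mm, Ī = 160 000 mm⁴.
Web plate: 10 × 170, A = 1 700 mm², y = 105 mm, Ī = 4 094 167 mm⁴.
Top plate: 140 × 20, A = 2 800 mm², y = 200 mm, Ī = 93333.3 mm⁴.
Centroid: ȳ = ΣA·y / ΣA = 84.5699 mm.
Transfer each piece to the centroidal x-axis using Ī + A·d² with d = y − 84.5699:
  bottom plate: d = -74.5699 mm → contributes +26 851 211 mm⁴
  web plate: d = 20.4301 mm → contributes +4 803 728 mm⁴
  top plate: d = 115.43 mm → contributes +37 400 841 mm⁴
Total I = 69 055 780 mm⁴.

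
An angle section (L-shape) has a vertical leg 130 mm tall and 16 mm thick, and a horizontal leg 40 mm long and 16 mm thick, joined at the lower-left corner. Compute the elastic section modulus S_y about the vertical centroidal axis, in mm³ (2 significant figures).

Decompose the section into non-overlapping parts with the origin at the bottom-left of its bounding rectangle.
Vertical leg: 16 × 130, A = 2 080 mm², x = 8 mm, Ī = 44 373 mm⁴.
Horizontal leg (remainder): 24 × 16, A = 384 mm², x = 28 mm, Ī = 18 432 mm⁴.
Centroid: x̄ = ΣA·x / ΣA = 11.12 mm.
Transfer each piece to the vertical centroidal axis using Ī + A·d² with d = x − 11.12:
  vertical leg: d = -3.117 mm → contributes +64 580 mm⁴
  horizontal leg (remainder): d = 16.88 mm → contributes +127 887 mm⁴
Total I = 192 468 mm⁴.
Extreme fibre distance c = 28.88 mm; S = I/c = 6 664 mm³.

S_y ≈ 6700 mm³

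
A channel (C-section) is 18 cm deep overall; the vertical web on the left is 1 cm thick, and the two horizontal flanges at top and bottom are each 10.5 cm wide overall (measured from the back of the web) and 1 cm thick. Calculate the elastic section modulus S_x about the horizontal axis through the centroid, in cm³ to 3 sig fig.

Split into non-overlapping primitives; take the origin at the lower-left of the bounding box.
Web: 1 × 18, A = 18 cm², y = 9 cm, Ī = 486 cm⁴.
Top flange (beyond web): 9.5 × 1, A = 9.5 cm², y = 17.5 cm, Ī = 0.79167 cm⁴.
Bottom flange (beyond web): 9.5 × 1, A = 9.5 cm², y = 0.5 cm, Ī = 0.79167 cm⁴.
By symmetry the centroid is at mid-height, ȳ = 9 cm.
Transfer each piece to the horizontal axis through the centroid using Ī + A·d² with d = y − 9:
  web: d = 0 cm → contributes +486 cm⁴
  top flange (beyond web): d = 8.5 cm → contributes +687.17 cm⁴
  bottom flange (beyond web): d = -8.5 cm → contributes +687.17 cm⁴
Total I = 1860.3 cm⁴.
Extreme fibre distance c = 9 cm; S = I/c = 206.7 cm³.

S_x ≈ 207 cm³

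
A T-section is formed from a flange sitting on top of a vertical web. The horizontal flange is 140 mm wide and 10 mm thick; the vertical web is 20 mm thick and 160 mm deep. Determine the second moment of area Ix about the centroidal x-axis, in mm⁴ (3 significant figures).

Split into non-overlapping primitives; take the origin at the lower-left of the bounding box.
Flange: 140 × 10, A = 1 400 mm², y = 165 mm, Ī = 11 667 mm⁴.
Web: 20 × 160, A = 3 200 mm², y = 80 mm, Ī = 6 826 667 mm⁴.
Centroid: ȳ = ΣA·y / ΣA = 105.87 mm.
Transfer each piece to the centroidal x-axis using Ī + A·d² with d = y − 105.87:
  flange: d = 59.13 mm → contributes +4 906 638 mm⁴
  web: d = -25.87 mm → contributes +8 968 217 mm⁴
Total I = 13 874 855 mm⁴.

Ix ≈ 1.39 × 10⁷ mm⁴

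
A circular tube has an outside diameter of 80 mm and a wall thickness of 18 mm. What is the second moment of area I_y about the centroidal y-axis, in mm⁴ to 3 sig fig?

Split into non-overlapping primitives; take the origin at the lower-left of the bounding box.
Outer circle: ⌀80, A = 5026.5 mm², x = 40 mm, Ī = 2 010 619 mm⁴.
Bore (subtracted): ⌀44, A = 1520.5 mm², x = 40 mm, Ī = 183 984 mm⁴.
By symmetry the centroid is at mid-width, x̄ = 40 mm.
All pieces are centred on the centroidal y-axis, so I = ΣĪ (holes subtracted) = 1 826 635 mm⁴.

I_y ≈ 1.83 × 10⁶ mm⁴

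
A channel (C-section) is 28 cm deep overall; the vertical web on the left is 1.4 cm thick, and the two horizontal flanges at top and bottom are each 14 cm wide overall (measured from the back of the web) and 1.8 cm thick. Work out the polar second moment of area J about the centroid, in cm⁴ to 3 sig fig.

J ≈ 1.20 × 10⁴ cm⁴

Treat the section as a set of non-overlapping primitives; coordinates are from the bounding-box lower-left.
Web: 1.4 × 28, A = 39.2 cm², y = 14 cm, Ī = 2561.1 cm⁴.
Top flange (beyond web): 12.6 × 1.8, A = 22.68 cm², y = 27.1 cm, Ī = 6.1236 cm⁴.
Bottom flange (beyond web): 12.6 × 1.8, A = 22.68 cm², y = 0.9 cm, Ī = 6.1236 cm⁴.
By symmetry the centroid is at mid-height, ȳ = 14 cm.
Transfer each piece to the centroidal x-axis using Ī + A·d² with d = y − 14:
  web: d = 0 cm → contributes +2561.1 cm⁴
  top flange (beyond web): d = 13.1 cm → contributes +3898.2 cm⁴
  bottom flange (beyond web): d = -13.1 cm → contributes +3898.2 cm⁴
Total I = 10 358 cm⁴.
For the y-axis: x̄ = 4.455 cm.
Repeating about the centroidal y-axis gives I_y = 1636.9 cm⁴.
Polar second moment: J = I_x + I_y = 11 994 cm⁴.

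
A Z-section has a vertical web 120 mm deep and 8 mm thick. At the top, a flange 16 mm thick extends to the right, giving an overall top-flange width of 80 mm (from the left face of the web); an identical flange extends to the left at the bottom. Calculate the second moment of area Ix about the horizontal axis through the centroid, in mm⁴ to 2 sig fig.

Treat the section as a set of non-overlapping primitives; coordinates are from the bounding-box lower-left.
Web: 8 × 120, A = 960 mm², y = 60 mm, Ī = 1 152 000 mm⁴.
Top flange (beyond web): 72 × 16, A = 1 152 mm², y = 112 mm, Ī = 24 576 mm⁴.
Bottom flange (beyond web): 72 × 16, A = 1 152 mm², y = 8 mm, Ī = 24 576 mm⁴.
Centroid: ȳ = ΣA·y / ΣA = 60 mm.
Transfer each piece to the horizontal axis through the centroid using Ī + A·d² with d = y − 60:
  web: d = 0 mm → contributes +1 152 000 mm⁴
  top flange (beyond web): d = 52 mm → contributes +3 139 584 mm⁴
  bottom flange (beyond web): d = -52 mm → contributes +3 139 584 mm⁴
Total I = 7 431 168 mm⁴.

Ix ≈ 7.4 × 10⁶ mm⁴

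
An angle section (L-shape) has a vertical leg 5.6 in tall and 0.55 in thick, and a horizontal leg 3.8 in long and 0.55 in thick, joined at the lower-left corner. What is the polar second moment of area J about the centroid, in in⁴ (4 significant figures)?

J ≈ 21.04 in⁴

Break the section into simple shapes (no overlaps), measuring from the bottom-left corner of the bounding box.
Vertical leg: 0.55 × 5.6, A = 3.08 in², y = 2.8 in, Ī = 8.04907 in⁴.
Horizontal leg (remainder): 3.25 × 0.55, A = 1.7875 in², y = 0.275 in, Ī = 0.0450599 in⁴.
Centroid: ȳ = ΣA·y / ΣA = 1.87274 in.
Transfer each piece to the centroidal x-axis using Ī + A·d² with d = y − 1.87274:
  vertical leg: d = 0.92726 in → contributes +10.6973 in⁴
  horizontal leg (remainder): d = -1.59774 in → contributes +4.60814 in⁴
Total I = 15.3054 in⁴.
For the y-axis: x̄ = 0.97274 in.
Repeating about the centroidal y-axis gives I_y = 5.73419 in⁴.
Polar second moment: J = I_x + I_y = 21.0396 in⁴.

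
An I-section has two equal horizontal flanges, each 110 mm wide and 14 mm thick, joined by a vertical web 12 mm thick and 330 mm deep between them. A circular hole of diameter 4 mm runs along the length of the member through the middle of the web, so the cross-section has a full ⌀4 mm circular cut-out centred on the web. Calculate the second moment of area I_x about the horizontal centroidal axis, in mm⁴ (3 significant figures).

I_x ≈ 1.27 × 10⁸ mm⁴

Split into non-overlapping primitives; take the origin at the lower-left of the bounding box.
Bottom flange: 110 × 14, A = 1 540 mm², y = 7 mm, Ī = 25 153 mm⁴.
Web: 12 × 330, A = 3 960 mm², y = 179 mm, Ī = 35 937 000 mm⁴.
Top flange: 110 × 14, A = 1 540 mm², y = 351 mm, Ī = 25 153 mm⁴.
Hole (subtracted): ⌀4, A = 12.566 mm², y = 179 mm, Ī = 12.566 mm⁴.
By symmetry the centroid is at mid-height, ȳ = 179 mm.
Transfer each piece to the horizontal centroidal axis using Ī + A·d² with d = y − 179:
  bottom flange: d = -172 mm → contributes +45 584 513 mm⁴
  web: d = 0 mm → contributes +35 937 000 mm⁴
  top flange: d = 172 mm → contributes +45 584 513 mm⁴
  hole: d = 0 mm → contributes −12.566 mm⁴
Total I = 127 106 014 mm⁴.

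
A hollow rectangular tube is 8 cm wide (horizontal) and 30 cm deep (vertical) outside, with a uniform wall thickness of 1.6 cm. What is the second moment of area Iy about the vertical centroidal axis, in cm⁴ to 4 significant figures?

Decompose the section into non-overlapping parts with the origin at the bottom-left of its bounding rectangle.
Outer rectangle: 8 × 30, A = 240 cm², x = 4 cm, Ī = 1 280 cm⁴.
Inner void (subtracted): 4.8 × 26.8, A = 128.64 cm², x = 4 cm, Ī = 246.989 cm⁴.
By symmetry the centroid is at mid-width, x̄ = 4 cm.
All pieces are centred on the vertical centroidal axis, so I = ΣĪ (holes subtracted) = 1033.01 cm⁴.

Iy ≈ 1033 cm⁴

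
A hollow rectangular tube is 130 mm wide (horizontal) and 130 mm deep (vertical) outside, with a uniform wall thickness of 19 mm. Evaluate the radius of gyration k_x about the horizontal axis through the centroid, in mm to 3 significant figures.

k_x ≈ 46.0 mm

Split into non-overlapping primitives; take the origin at the lower-left of the bounding box.
Outer rectangle: 130 × 130, A = 16 900 mm², y = 65 mm, Ī = 23 800 833 mm⁴.
Inner void (subtracted): 92 × 92, A = 8 464 mm², y = 65 mm, Ī = 5 969 941 mm⁴.
By symmetry the centroid is at mid-height, ȳ = 65 mm.
All pieces are centred on the horizontal axis through the centroid, so I = ΣĪ (holes subtracted) = 17 830 892 mm⁴.
Radius of gyration: k = √(I/A) = √(17 830 892 / 8 436) = 45.975 mm.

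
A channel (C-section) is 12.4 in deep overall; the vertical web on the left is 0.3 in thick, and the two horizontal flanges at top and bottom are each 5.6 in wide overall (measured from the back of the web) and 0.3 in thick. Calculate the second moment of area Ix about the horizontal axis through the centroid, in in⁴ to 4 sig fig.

Break the section into simple shapes (no overlaps), measuring from the bottom-left corner of the bounding box.
Web: 0.3 × 12.4, A = 3.72 in², y = 6.2 in, Ī = 47.6656 in⁴.
Top flange (beyond web): 5.3 × 0.3, A = 1.59 in², y = 12.25 in, Ī = 0.011925 in⁴.
Bottom flange (beyond web): 5.3 × 0.3, A = 1.59 in², y = 0.15 in, Ī = 0.011925 in⁴.
By symmetry the centroid is at mid-height, ȳ = 6.2 in.
Transfer each piece to the horizontal axis through the centroid using Ī + A·d² with d = y − 6.2:
  web: d = 0 in → contributes +47.6656 in⁴
  top flange (beyond web): d = 6.05 in → contributes +58.2099 in⁴
  bottom flange (beyond web): d = -6.05 in → contributes +58.2099 in⁴
Total I = 164.085 in⁴.

Ix ≈ 164.1 in⁴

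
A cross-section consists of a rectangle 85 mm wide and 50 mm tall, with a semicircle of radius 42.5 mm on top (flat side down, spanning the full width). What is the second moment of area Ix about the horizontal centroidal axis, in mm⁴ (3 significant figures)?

Split into non-overlapping primitives; take the origin at the lower-left of the bounding box.
Rectangular body: 85 × 50, A = 4 250 mm², y = 25 mm, Ī = 885 417 mm⁴.
Semicircular cap: semicircle r = 42.5, A = 2837.3 mm², y = 68.038 mm, Ī = 358 086 mm⁴.
Centroid: ȳ = ΣA·y / ΣA = 42.229 mm.
Transfer each piece to the horizontal centroidal axis using Ī + A·d² with d = y − 42.229:
  rectangular body: d = -17.229 mm → contributes +2 147 024 mm⁴
  semicircular cap: d = 25.808 mm → contributes +2 247 884 mm⁴
Total I = 4 394 908 mm⁴.

Ix ≈ 4.39 × 10⁶ mm⁴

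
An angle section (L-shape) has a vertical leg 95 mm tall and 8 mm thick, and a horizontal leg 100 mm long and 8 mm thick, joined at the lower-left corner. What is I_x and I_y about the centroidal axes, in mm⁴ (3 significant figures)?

I_x ≈ 1.28 × 10⁶ mm⁴, I_y ≈ 1.46 × 10⁶ mm⁴

Break the section into simple shapes (no overlaps), measuring from the bottom-left corner of the bounding box.
Vertical leg: 8 × 95, A = 760 mm², y = 47.5 mm, Ī = 571 583 mm⁴.
Horizontal leg (remainder): 92 × 8, A = 736 mm², y = 4 mm, Ī = 3925.3 mm⁴.
Centroid: ȳ = ΣA·y / ΣA = 26.099 mm.
Transfer each piece to the centroidal x-axis using Ī + A·d² with d = y − 26.099:
  vertical leg: d = 21.401 mm → contributes +919 668 mm⁴
  horizontal leg (remainder): d = -22.099 mm → contributes +363 360 mm⁴
Total I = 1 283 028 mm⁴.
For the y-axis: x̄ = 28.599 mm.
Repeating about the centroidal y-axis gives I_y = 1 457 938 mm⁴.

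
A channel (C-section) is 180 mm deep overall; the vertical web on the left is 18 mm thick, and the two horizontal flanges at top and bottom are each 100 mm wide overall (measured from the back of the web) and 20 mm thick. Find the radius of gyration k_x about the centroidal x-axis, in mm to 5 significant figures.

k_x ≈ 67.662 mm

Treat the section as a set of non-overlapping primitives; coordinates are from the bounding-box lower-left.
Web: 18 × 180, A = 3 240 mm², y = 90 mm, Ī = 8 748 000 mm⁴.
Top flange (beyond web): 82 × 20, A = 1 640 mm², y = 170 mm, Ī = 54666.67 mm⁴.
Bottom flange (beyond web): 82 × 20, A = 1 640 mm², y = 10 mm, Ī = 54666.67 mm⁴.
By symmetry the centroid is at mid-height, ȳ = 90 mm.
Transfer each piece to the centroidal x-axis using Ī + A·d² with d = y − 90:
  web: d = 0 mm → contributes +8 748 000 mm⁴
  top flange (beyond web): d = 80 mm → contributes +10 550 667 mm⁴
  bottom flange (beyond web): d = -80 mm → contributes +10 550 667 mm⁴
Total I = 29 849 333 mm⁴.
Radius of gyration: k = √(I/A) = √(29 849 333 / 6 520) = 67.6618 mm.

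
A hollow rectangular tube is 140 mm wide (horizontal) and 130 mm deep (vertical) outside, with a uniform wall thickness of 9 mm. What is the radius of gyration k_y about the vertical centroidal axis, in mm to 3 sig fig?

Treat the section as a set of non-overlapping primitives; coordinates are from the bounding-box lower-left.
Outer rectangle: 140 × 130, A = 18 200 mm², x = 70 mm, Ī = 29 726 667 mm⁴.
Inner void (subtracted): 122 × 112, A = 13 664 mm², x = 70 mm, Ī = 16 947 915 mm⁴.
By symmetry the centroid is at mid-width, x̄ = 70 mm.
All pieces are centred on the vertical centroidal axis, so I = ΣĪ (holes subtracted) = 12 778 752 mm⁴.
Radius of gyration: k = √(I/A) = √(12 778 752 / 4 536) = 53.077 mm.

k_y ≈ 53.1 mm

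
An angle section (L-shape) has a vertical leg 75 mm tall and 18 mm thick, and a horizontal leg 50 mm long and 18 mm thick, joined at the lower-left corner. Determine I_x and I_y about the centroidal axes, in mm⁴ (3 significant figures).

I_x ≈ 9.76 × 10⁵ mm⁴, I_y ≈ 3.38 × 10⁵ mm⁴

Split into non-overlapping primitives; take the origin at the lower-left of the bounding box.
Vertical leg: 18 × 75, A = 1 350 mm², y = 37.5 mm, Ī = 632 813 mm⁴.
Horizontal leg (remainder): 32 × 18, A = 576 mm², y = 9 mm, Ī = 15 552 mm⁴.
Centroid: ȳ = ΣA·y / ΣA = 28.977 mm.
Transfer each piece to the centroidal x-axis using Ī + A·d² with d = y − 28.977:
  vertical leg: d = 8.5234 mm → contributes +730 887 mm⁴
  horizontal leg (remainder): d = -19.977 mm → contributes +245 414 mm⁴
Total I = 976 301 mm⁴.
For the y-axis: x̄ = 16.477 mm.
Repeating about the centroidal y-axis gives I_y = 337 938 mm⁴.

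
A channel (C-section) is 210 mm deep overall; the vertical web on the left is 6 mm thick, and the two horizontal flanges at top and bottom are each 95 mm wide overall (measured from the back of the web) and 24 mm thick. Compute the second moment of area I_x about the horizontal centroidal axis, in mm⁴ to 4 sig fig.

Split into non-overlapping primitives; take the origin at the lower-left of the bounding box.
Web: 6 × 210, A = 1 260 mm², y = 105 mm, Ī = 4 630 500 mm⁴.
Top flange (beyond web): 89 × 24, A = 2 136 mm², y = 198 mm, Ī = 102 528 mm⁴.
Bottom flange (beyond web): 89 × 24, A = 2 136 mm², y = 12 mm, Ī = 102 528 mm⁴.
By symmetry the centroid is at mid-height, ȳ = 105 mm.
Transfer each piece to the horizontal centroidal axis using Ī + A·d² with d = y − 105:
  web: d = 0 mm → contributes +4 630 500 mm⁴
  top flange (beyond web): d = 93 mm → contributes +18 576 792 mm⁴
  bottom flange (beyond web): d = -93 mm → contributes +18 576 792 mm⁴
Total I = 41 784 084 mm⁴.

I_x ≈ 4.178 × 10⁷ mm⁴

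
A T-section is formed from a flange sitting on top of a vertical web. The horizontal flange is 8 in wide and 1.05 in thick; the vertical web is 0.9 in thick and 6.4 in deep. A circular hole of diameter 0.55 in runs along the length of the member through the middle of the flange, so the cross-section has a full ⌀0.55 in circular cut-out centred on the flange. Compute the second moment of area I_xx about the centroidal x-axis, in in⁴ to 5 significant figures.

Treat the section as a set of non-overlapping primitives; coordinates are from the bounding-box lower-left.
Flange: 8 × 1.05, A = 8.4 in², y = 6.925 in, Ī = 0.77175 in⁴.
Web: 0.9 × 6.4, A = 5.76 in², y = 3.2 in, Ī = 19.6608 in⁴.
Hole (subtracted): ⌀0.55, A = 0.2375829 in², y = 6.925 in, Ī = 0.004491803 in⁴.
Centroid: ȳ = ΣA·y / ΣA = 5.383888 in.
Transfer each piece to the centroidal x-axis using Ī + A·d² with d = y − 5.383888:
  flange: d = 1.541112 in → contributes +20.72196 in⁴
  web: d = -2.183888 in → contributes +47.13236 in⁴
  hole: d = 1.541112 in → contributes −0.5687573 in⁴
Total I = 67.28557 in⁴.

I_xx ≈ 67.286 in⁴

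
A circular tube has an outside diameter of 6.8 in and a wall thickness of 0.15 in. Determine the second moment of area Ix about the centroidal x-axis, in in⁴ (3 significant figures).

Break the section into simple shapes (no overlaps), measuring from the bottom-left corner of the bounding box.
Outer circle: ⌀6.8, A = 36.317 in², y = 3.4 in, Ī = 104.96 in⁴.
Bore (subtracted): ⌀6.5, A = 33.183 in², y = 3.4 in, Ī = 87.624 in⁴.
By symmetry the centroid is at mid-height, ȳ = 3.4 in.
All pieces are centred on the centroidal x-axis, so I = ΣĪ (holes subtracted) = 17.332 in⁴.

Ix ≈ 17.3 in⁴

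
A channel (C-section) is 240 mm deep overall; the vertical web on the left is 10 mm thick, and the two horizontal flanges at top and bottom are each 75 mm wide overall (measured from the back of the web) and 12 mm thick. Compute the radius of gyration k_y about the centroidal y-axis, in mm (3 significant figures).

k_y ≈ 21.9 mm

Break the section into simple shapes (no overlaps), measuring from the bottom-left corner of the bounding box.
Web: 10 × 240, A = 2 400 mm², x = 5 mm, Ī = 20 000 mm⁴.
Top flange (beyond web): 65 × 12, A = 780 mm², x = 42.5 mm, Ī = 274 625 mm⁴.
Bottom flange (beyond web): 65 × 12, A = 780 mm², x = 42.5 mm, Ī = 274 625 mm⁴.
Centroid: x̄ = ΣA·x / ΣA = 19.773 mm.
Transfer each piece to the centroidal y-axis using Ī + A·d² with d = x − 19.773:
  web: d = -14.773 mm → contributes +543 760 mm⁴
  top flange (beyond web): d = 22.727 mm → contributes +677 518 mm⁴
  bottom flange (beyond web): d = 22.727 mm → contributes +677 518 mm⁴
Total I = 1 898 795 mm⁴.
Radius of gyration: k = √(I/A) = √(1 898 795 / 3 960) = 21.897 mm.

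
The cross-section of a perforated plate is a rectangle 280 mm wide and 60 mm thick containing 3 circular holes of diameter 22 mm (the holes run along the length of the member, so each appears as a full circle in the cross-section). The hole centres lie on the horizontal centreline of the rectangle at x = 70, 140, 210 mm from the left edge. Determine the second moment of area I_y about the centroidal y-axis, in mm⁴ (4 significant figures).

I_y ≈ 1.060 × 10⁸ mm⁴

Treat the section as a set of non-overlapping primitives; coordinates are from the bounding-box lower-left.
Plate: 280 × 60, A = 16 800 mm², x = 140 mm, Ī = 109 760 000 mm⁴.
Hole 1 (subtracted): ⌀22, A = 380.133 mm², x = 70 mm, Ī = 11 499 mm⁴.
Hole 2 (subtracted): ⌀22, A = 380.133 mm², x = 140 mm, Ī = 11 499 mm⁴.
Hole 3 (subtracted): ⌀22, A = 380.133 mm², x = 210 mm, Ī = 11 499 mm⁴.
By symmetry the centroid is at mid-width, x̄ = 140 mm.
Transfer each piece to the centroidal y-axis using Ī + A·d² with d = x − 140:
  plate: d = 0 mm → contributes +109 760 000 mm⁴
  hole 1: d = -70 mm → contributes −1 874 149 mm⁴
  hole 2: d = 0 mm → contributes −11 499 mm⁴
  hole 3: d = 70 mm → contributes −1 874 149 mm⁴
Total I = 106 000 202 mm⁴.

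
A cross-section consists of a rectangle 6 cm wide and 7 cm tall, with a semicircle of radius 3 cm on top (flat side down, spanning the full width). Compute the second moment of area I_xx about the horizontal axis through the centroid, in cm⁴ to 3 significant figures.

I_xx ≈ 421 cm⁴

Decompose the section into non-overlapping parts with the origin at the bottom-left of its bounding rectangle.
Rectangular body: 6 × 7, A = 42 cm², y = 3.5 cm, Ī = 171.5 cm⁴.
Semicircular cap: semicircle r = 3, A = 14.137 cm², y = 8.2732 cm, Ī = 8.8903 cm⁴.
Centroid: ȳ = ΣA·y / ΣA = 4.7021 cm.
Transfer each piece to the horizontal axis through the centroid using Ī + A·d² with d = y − 4.7021:
  rectangular body: d = -1.2021 cm → contributes +232.19 cm⁴
  semicircular cap: d = 3.5712 cm → contributes +189.19 cm⁴
Total I = 421.37 cm⁴.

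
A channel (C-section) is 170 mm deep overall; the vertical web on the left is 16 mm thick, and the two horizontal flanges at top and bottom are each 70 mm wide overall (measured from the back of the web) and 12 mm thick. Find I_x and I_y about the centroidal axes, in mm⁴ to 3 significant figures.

Decompose the section into non-overlapping parts with the origin at the bottom-left of its bounding rectangle.
Web: 16 × 170, A = 2 720 mm², y = 85 mm, Ī = 6 550 667 mm⁴.
Top flange (beyond web): 54 × 12, A = 648 mm², y = 164 mm, Ī = 7 776 mm⁴.
Bottom flange (beyond web): 54 × 12, A = 648 mm², y = 6 mm, Ī = 7 776 mm⁴.
By symmetry the centroid is at mid-height, ȳ = 85 mm.
Transfer each piece to the centroidal x-axis using Ī + A·d² with d = y − 85:
  web: d = 0 mm → contributes +6 550 667 mm⁴
  top flange (beyond web): d = 79 mm → contributes +4 051 944 mm⁴
  bottom flange (beyond web): d = -79 mm → contributes +4 051 944 mm⁴
Total I = 14 654 555 mm⁴.
For the y-axis: x̄ = 19.295 mm.
Repeating about the centroidal y-axis gives I_y = 1 448 222 mm⁴.

I_x ≈ 1.47 × 10⁷ mm⁴, I_y ≈ 1.45 × 10⁶ mm⁴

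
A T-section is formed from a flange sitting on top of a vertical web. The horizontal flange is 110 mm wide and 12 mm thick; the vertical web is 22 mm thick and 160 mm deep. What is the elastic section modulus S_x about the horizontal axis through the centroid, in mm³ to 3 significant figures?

Break the section into simple shapes (no overlaps), measuring from the bottom-left corner of the bounding box.
Flange: 110 × 12, A = 1 320 mm², y = 166 mm, Ī = 15 840 mm⁴.
Web: 22 × 160, A = 3 520 mm², y = 80 mm, Ī = 7 509 333 mm⁴.
Centroid: ȳ = ΣA·y / ΣA = 103.45 mm.
Transfer each piece to the horizontal axis through the centroid using Ī + A·d² with d = y − 103.45:
  flange: d = 62.545 mm → contributes +5 179 593 mm⁴
  web: d = -23.455 mm → contributes +9 445 741 mm⁴
Total I = 14 625 333 mm⁴.
Extreme fibre distance c = 103.45 mm; S = I/c = 141 370 mm³.

S_x ≈ 1.41 × 10⁵ mm³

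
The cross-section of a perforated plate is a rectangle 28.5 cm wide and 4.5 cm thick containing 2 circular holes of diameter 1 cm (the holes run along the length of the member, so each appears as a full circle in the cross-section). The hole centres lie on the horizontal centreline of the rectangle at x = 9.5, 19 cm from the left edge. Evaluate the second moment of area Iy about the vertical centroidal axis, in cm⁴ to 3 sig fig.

Iy ≈ 8650 cm⁴

Decompose the section into non-overlapping parts with the origin at the bottom-left of its bounding rectangle.
Plate: 28.5 × 4.5, A = 128.25 cm², x = 14.25 cm, Ī = 8680.9 cm⁴.
Hole 1 (subtracted): ⌀1, A = 0.7854 cm², x = 9.5 cm, Ī = 0.049087 cm⁴.
Hole 2 (subtracted): ⌀1, A = 0.7854 cm², x = 19 cm, Ī = 0.049087 cm⁴.
By symmetry the centroid is at mid-width, x̄ = 14.25 cm.
Transfer each piece to the vertical centroidal axis using Ī + A·d² with d = x − 14.25:
  plate: d = 0 cm → contributes +8680.9 cm⁴
  hole 1: d = -4.75 cm → contributes −17.77 cm⁴
  hole 2: d = 4.75 cm → contributes −17.77 cm⁴
Total I = 8645.4 cm⁴.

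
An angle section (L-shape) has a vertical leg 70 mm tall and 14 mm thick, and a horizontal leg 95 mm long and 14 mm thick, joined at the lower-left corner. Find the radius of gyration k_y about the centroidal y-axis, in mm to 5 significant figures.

Split into non-overlapping primitives; take the origin at the lower-left of the bounding box.
Vertical leg: 14 × 70, A = 980 mm², x = 7 mm, Ī = 16006.67 mm⁴.
Horizontal leg (remainder): 81 × 14, A = 1 134 mm², x = 54.5 mm, Ī = 620014.5 mm⁴.
Centroid: x̄ = ΣA·x / ΣA = 32.48013 mm.
Transfer each piece to the centroidal y-axis using Ī + A·d² with d = x − 32.48013:
  vertical leg: d = -25.48013 mm → contributes +652259.1 mm⁴
  horizontal leg (remainder): d = 22.01987 mm → contributes +1 169 862 mm⁴
Total I = 1 822 121 mm⁴.
Radius of gyration: k = √(I/A) = √(1 822 121 / 2 114) = 29.35865 mm.

k_y ≈ 29.359 mm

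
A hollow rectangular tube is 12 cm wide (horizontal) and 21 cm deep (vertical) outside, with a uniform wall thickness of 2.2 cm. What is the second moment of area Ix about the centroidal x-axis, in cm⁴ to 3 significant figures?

Ix ≈ 6360 cm⁴

Treat the section as a set of non-overlapping primitives; coordinates are from the bounding-box lower-left.
Outer rectangle: 12 × 21, A = 252 cm², y = 10.5 cm, Ī = 9 261 cm⁴.
Inner void (subtracted): 7.6 × 16.6, A = 126.16 cm², y = 10.5 cm, Ī = 2897.1 cm⁴.
By symmetry the centroid is at mid-height, ȳ = 10.5 cm.
All pieces are centred on the centroidal x-axis, so I = ΣĪ (holes subtracted) = 6363.9 cm⁴.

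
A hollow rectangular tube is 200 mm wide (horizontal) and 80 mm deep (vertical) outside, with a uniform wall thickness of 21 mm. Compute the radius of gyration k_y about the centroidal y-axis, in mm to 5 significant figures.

Decompose the section into non-overlapping parts with the origin at the bottom-left of its bounding rectangle.
Outer rectangle: 200 × 80, A = 16 000 mm², x = 100 mm, Ī = 53 333 333 mm⁴.
Inner void (subtracted): 158 × 38, A = 6 004 mm², x = 100 mm, Ī = 12 490 321 mm⁴.
By symmetry the centroid is at mid-width, x̄ = 100 mm.
All pieces are centred on the centroidal y-axis, so I = ΣĪ (holes subtracted) = 40 843 012 mm⁴.
Radius of gyration: k = √(I/A) = √(40 843 012 / 9 996) = 63.92132 mm.

k_y ≈ 63.921 mm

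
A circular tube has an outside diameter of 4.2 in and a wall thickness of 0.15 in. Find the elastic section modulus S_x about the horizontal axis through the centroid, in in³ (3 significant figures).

S_x ≈ 1.87 in³

Treat the section as a set of non-overlapping primitives; coordinates are from the bounding-box lower-left.
Outer circle: ⌀4.2, A = 13.854 in², y = 2.1 in, Ī = 15.275 in⁴.
Bore (subtracted): ⌀3.9, A = 11.946 in², y = 2.1 in, Ī = 11.356 in⁴.
By symmetry the centroid is at mid-height, ȳ = 2.1 in.
All pieces are centred on the horizontal axis through the centroid, so I = ΣĪ (holes subtracted) = 3.9184 in⁴.
Extreme fibre distance c = 2.1 in; S = I/c = 1.8659 in³.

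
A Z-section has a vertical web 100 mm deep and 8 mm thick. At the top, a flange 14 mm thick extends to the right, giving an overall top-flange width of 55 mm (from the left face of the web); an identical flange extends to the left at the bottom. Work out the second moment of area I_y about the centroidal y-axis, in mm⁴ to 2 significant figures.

Split into non-overlapping primitives; take the origin at the lower-left of the bounding box.
Web: 8 × 100, A = 800 mm², x = 51 mm, Ī = 4 267 mm⁴.
Top flange (beyond web): 47 × 14, A = 658 mm², x = 78.5 mm, Ī = 121 127 mm⁴.
Bottom flange (beyond web): 47 × 14, A = 658 mm², x = 23.5 mm, Ī = 121 127 mm⁴.
Centroid: x̄ = ΣA·x / ΣA = 51 mm.
Transfer each piece to the centroidal y-axis using Ī + A·d² with d = x − 51:
  web: d = 0 mm → contributes +4 267 mm⁴
  top flange (beyond web): d = 27.5 mm → contributes +618 739 mm⁴
  bottom flange (beyond web): d = -27.5 mm → contributes +618 739 mm⁴
Total I = 1 241 745 mm⁴.

I_y ≈ 1.2 × 10⁶ mm⁴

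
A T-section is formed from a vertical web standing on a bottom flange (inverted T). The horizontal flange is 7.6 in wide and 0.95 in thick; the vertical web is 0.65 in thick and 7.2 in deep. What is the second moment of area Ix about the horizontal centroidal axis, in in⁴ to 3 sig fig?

Ix ≈ 67.9 in⁴

Treat the section as a set of non-overlapping primitives; coordinates are from the bounding-box lower-left.
Flange: 7.6 × 0.95, A = 7.22 in², y = 0.475 in, Ī = 0.543 in⁴.
Web: 0.65 × 7.2, A = 4.68 in², y = 4.55 in, Ī = 20.218 in⁴.
Centroid: ȳ = ΣA·y / ΣA = 2.0776 in.
Transfer each piece to the horizontal centroidal axis using Ī + A·d² with d = y − 2.0776:
  flange: d = -1.6026 in → contributes +19.086 in⁴
  web: d = 2.4724 in → contributes +48.825 in⁴
Total I = 67.912 in⁴.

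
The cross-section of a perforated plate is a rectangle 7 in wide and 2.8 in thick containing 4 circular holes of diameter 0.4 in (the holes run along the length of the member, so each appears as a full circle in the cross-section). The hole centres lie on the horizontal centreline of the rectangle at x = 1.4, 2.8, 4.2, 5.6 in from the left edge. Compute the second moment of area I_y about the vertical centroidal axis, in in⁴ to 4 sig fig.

Treat the section as a set of non-overlapping primitives; coordinates are from the bounding-box lower-left.
Plate: 7 × 2.8, A = 19.6 in², x = 3.5 in, Ī = 80.0333 in⁴.
Hole 1 (subtracted): ⌀0.4, A = 0.125664 in², x = 1.4 in, Ī = 0.00125664 in⁴.
Hole 2 (subtracted): ⌀0.4, A = 0.125664 in², x = 2.8 in, Ī = 0.00125664 in⁴.
Hole 3 (subtracted): ⌀0.4, A = 0.125664 in², x = 4.2 in, Ī = 0.00125664 in⁴.
Hole 4 (subtracted): ⌀0.4, A = 0.125664 in², x = 5.6 in, Ī = 0.00125664 in⁴.
By symmetry the centroid is at mid-width, x̄ = 3.5 in.
Transfer each piece to the vertical centroidal axis using Ī + A·d² with d = x − 3.5:
  plate: d = 0 in → contributes +80.0333 in⁴
  hole 1: d = -2.1 in → contributes −0.555434 in⁴
  hole 2: d = -0.7 in → contributes −0.0628319 in⁴
  hole 3: d = 0.7 in → contributes −0.0628319 in⁴
  hole 4: d = 2.1 in → contributes −0.555434 in⁴
Total I = 78.7968 in⁴.

I_y ≈ 78.80 in⁴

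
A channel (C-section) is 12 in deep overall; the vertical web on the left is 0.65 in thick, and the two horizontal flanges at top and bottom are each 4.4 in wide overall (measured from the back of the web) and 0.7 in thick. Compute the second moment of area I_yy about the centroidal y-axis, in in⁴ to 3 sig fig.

I_yy ≈ 21.6 in⁴

Treat the section as a set of non-overlapping primitives; coordinates are from the bounding-box lower-left.
Web: 0.65 × 12, A = 7.8 in², x = 0.325 in, Ī = 0.27463 in⁴.
Top flange (beyond web): 3.75 × 0.7, A = 2.625 in², x = 2.525 in, Ī = 3.0762 in⁴.
Bottom flange (beyond web): 3.75 × 0.7, A = 2.625 in², x = 2.525 in, Ī = 3.0762 in⁴.
Centroid: x̄ = ΣA·x / ΣA = 1.2101 in.
Transfer each piece to the centroidal y-axis using Ī + A·d² with d = x − 1.2101:
  web: d = -0.88506 in → contributes +6.3846 in⁴
  top flange (beyond web): d = 1.3149 in → contributes +7.615 in⁴
  bottom flange (beyond web): d = 1.3149 in → contributes +7.615 in⁴
Total I = 21.615 in⁴.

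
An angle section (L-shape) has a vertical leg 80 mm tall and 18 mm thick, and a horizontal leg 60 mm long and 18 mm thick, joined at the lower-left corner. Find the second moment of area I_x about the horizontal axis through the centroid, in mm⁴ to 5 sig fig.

Break the section into simple shapes (no overlaps), measuring from the bottom-left corner of the bounding box.
Vertical leg: 18 × 80, A = 1 440 mm², y = 40 mm, Ī = 768 000 mm⁴.
Horizontal leg (remainder): 42 × 18, A = 756 mm², y = 9 mm, Ī = 20 412 mm⁴.
Centroid: ȳ = ΣA·y / ΣA = 29.32787 mm.
Transfer each piece to the horizontal axis through the centroid using Ī + A·d² with d = y − 29.32787:
  vertical leg: d = 10.67213 mm → contributes +932007.9 mm⁴
  horizontal leg (remainder): d = -20.32787 mm → contributes +332 808 mm⁴
Total I = 1 264 816 mm⁴.

I_x ≈ 1.2648 × 10⁶ mm⁴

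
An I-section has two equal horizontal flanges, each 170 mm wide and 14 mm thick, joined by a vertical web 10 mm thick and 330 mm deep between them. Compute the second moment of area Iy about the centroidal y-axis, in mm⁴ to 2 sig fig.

Break the section into simple shapes (no overlaps), measuring from the bottom-left corner of the bounding box.
Bottom flange: 170 × 14, A = 2 380 mm², x = 85 mm, Ī = 5 731 833 mm⁴.
Web: 10 × 330, A = 3 300 mm², x = 85 mm, Ī = 27 500 mm⁴.
Top flange: 170 × 14, A = 2 380 mm², x = 85 mm, Ī = 5 731 833 mm⁴.
By symmetry the centroid is at mid-width, x̄ = 85 mm.
All pieces are centred on the centroidal y-axis, so I = ΣĪ = 11 491 167 mm⁴.

Iy ≈ 1.1 × 10⁷ mm⁴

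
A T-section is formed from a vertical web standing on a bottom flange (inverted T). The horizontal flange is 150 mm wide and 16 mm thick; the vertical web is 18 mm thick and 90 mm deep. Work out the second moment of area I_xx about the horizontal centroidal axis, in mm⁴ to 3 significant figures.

Split into non-overlapping primitives; take the origin at the lower-left of the bounding box.
Flange: 150 × 16, A = 2 400 mm², y = 8 mm, Ī = 51 200 mm⁴.
Web: 18 × 90, A = 1 620 mm², y = 61 mm, Ī = 1 093 500 mm⁴.
Centroid: ȳ = ΣA·y / ΣA = 29.358 mm.
Transfer each piece to the horizontal centroidal axis using Ī + A·d² with d = y − 29.358:
  flange: d = -21.358 mm → contributes +1 146 015 mm⁴
  web: d = 31.642 mm → contributes +2 715 449 mm⁴
Total I = 3 861 464 mm⁴.

I_xx ≈ 3.86 × 10⁶ mm⁴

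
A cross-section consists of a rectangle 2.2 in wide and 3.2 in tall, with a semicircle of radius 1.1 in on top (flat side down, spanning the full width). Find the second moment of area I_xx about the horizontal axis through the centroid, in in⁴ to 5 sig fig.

Treat the section as a set of non-overlapping primitives; coordinates are from the bounding-box lower-left.
Rectangular body: 2.2 × 3.2, A = 7.04 in², y = 1.6 in, Ī = 6.007467 in⁴.
Semicircular cap: semicircle r = 1.1, A = 1.900664 in², y = 3.666854 in, Ī = 0.1606952 in⁴.
Centroid: ȳ = ΣA·y / ΣA = 2.039385 in.
Transfer each piece to the horizontal axis through the centroid using Ī + A·d² with d = y − 2.039385:
  rectangular body: d = -0.4393852 in → contributes +7.366604 in⁴
  semicircular cap: d = 1.627469 in → contributes +5.1949 in⁴
Total I = 12.5615 in⁴.

I_xx ≈ 12.562 in⁴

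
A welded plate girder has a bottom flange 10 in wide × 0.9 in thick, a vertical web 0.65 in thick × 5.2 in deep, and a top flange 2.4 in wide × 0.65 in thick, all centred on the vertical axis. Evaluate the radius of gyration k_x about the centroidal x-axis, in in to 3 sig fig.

Break the section into simple shapes (no overlaps), measuring from the bottom-left corner of the bounding box.
Bottom plate: 10 × 0.9, A = 9 in², y = 0.45 in, Ī = 0.6075 in⁴.
Web plate: 0.65 × 5.2, A = 3.38 in², y = 3.5 in, Ī = 7.6163 in⁴.
Top plate: 2.4 × 0.65, A = 1.56 in², y = 6.425 in, Ī = 0.054925 in⁴.
Centroid: ȳ = ΣA·y / ΣA = 1.8582 in.
Transfer each piece to the centroidal x-axis using Ī + A·d² with d = y − 1.8582:
  bottom plate: d = -1.4082 in → contributes +18.454 in⁴
  web plate: d = 1.6418 in → contributes +16.727 in⁴
  top plate: d = 4.5668 in → contributes +32.59 in⁴
Total I = 67.772 in⁴.
Radius of gyration: k = √(I/A) = √(67.772 / 13.94) = 2.2049 in.

k_x ≈ 2.20 in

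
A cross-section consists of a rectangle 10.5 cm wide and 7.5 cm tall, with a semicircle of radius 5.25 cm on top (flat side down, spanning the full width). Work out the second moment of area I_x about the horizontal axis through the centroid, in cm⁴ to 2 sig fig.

Treat the section as a set of non-overlapping primitives; coordinates are from the bounding-box lower-left.
Rectangular body: 10.5 × 7.5, A = 78.75 cm², y = 3.75 cm, Ī = 369.1 cm⁴.
Semicircular cap: semicircle r = 5.25, A = 43.3 cm², y = 9.728 cm, Ī = 83.38 cm⁴.
Centroid: ȳ = ΣA·y / ΣA = 5.871 cm.
Transfer each piece to the horizontal axis through the centroid using Ī + A·d² with d = y − 5.871:
  rectangular body: d = -2.121 cm → contributes +723.3 cm⁴
  semicircular cap: d = 3.857 cm → contributes +727.6 cm⁴
Total I = 1 451 cm⁴.

I_x ≈ 1500 cm⁴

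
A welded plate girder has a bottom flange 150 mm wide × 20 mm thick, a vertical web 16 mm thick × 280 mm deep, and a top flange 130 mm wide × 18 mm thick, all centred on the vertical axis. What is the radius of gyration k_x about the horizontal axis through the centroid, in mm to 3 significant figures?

Decompose the section into non-overlapping parts with the origin at the bottom-left of its bounding rectangle.
Bottom plate: 150 × 20, A = 3 000 mm², y = 10 mm, Ī = 100 000 mm⁴.
Web plate: 16 × 280, A = 4 480 mm², y = 160 mm, Ī = 29 269 333 mm⁴.
Top plate: 130 × 18, A = 2 340 mm², y = 309 mm, Ī = 63 180 mm⁴.
Centroid: ȳ = ΣA·y / ΣA = 149.68 mm.
Transfer each piece to the horizontal axis through the centroid using Ī + A·d² with d = y − 149.68:
  bottom plate: d = -139.68 mm → contributes +58 631 712 mm⁴
  web plate: d = 10.32 mm → contributes +29 746 441 mm⁴
  top plate: d = 159.32 mm → contributes +59 458 896 mm⁴
Total I = 147 837 049 mm⁴.
Radius of gyration: k = √(I/A) = √(147 837 049 / 9 820) = 122.7 mm.

k_x ≈ 123 mm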